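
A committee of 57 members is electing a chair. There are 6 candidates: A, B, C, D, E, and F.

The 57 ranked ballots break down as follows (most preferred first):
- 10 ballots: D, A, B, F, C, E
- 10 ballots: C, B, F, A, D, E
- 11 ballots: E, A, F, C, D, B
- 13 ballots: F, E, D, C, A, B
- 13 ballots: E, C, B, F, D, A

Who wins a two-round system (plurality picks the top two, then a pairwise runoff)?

Round 1 first-place votes: A 0, B 0, C 10, D 10, E 24, F 13. E and F advance.
Runoff: E is ranked above F on 24 ballots, F above E on 33.

F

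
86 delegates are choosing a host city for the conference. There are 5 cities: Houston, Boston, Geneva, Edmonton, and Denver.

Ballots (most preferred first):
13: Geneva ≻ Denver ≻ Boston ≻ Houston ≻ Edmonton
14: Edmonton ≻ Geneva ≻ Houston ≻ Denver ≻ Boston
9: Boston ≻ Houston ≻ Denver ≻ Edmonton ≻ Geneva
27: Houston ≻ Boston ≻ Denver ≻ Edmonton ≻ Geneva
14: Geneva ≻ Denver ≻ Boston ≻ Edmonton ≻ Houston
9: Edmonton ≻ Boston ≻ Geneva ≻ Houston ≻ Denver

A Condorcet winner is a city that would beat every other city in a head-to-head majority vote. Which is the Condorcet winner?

Boston vs Houston: 45–41
Boston vs Geneva: 45–41
Boston vs Edmonton: 63–23
Boston vs Denver: 45–41
Boston beats every other city.

Boston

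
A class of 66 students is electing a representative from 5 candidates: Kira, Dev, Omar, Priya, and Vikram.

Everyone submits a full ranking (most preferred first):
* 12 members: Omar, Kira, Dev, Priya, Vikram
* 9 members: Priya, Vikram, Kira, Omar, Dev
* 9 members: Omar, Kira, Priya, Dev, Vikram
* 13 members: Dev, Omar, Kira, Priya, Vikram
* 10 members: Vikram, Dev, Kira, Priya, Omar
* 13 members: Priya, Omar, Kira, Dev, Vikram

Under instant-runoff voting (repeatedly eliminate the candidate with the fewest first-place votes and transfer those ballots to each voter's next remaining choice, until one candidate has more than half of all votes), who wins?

Dev

Round 1: Kira 0, Dev 13, Omar 21, Priya 22, Vikram 10. Kira eliminated.
Round 2: Dev 13, Omar 21, Priya 22, Vikram 10. Vikram eliminated.
Round 3: Dev 23, Omar 21, Priya 22. Omar eliminated.
Round 4: Dev 35, Priya 31. Dev has a majority (≥34).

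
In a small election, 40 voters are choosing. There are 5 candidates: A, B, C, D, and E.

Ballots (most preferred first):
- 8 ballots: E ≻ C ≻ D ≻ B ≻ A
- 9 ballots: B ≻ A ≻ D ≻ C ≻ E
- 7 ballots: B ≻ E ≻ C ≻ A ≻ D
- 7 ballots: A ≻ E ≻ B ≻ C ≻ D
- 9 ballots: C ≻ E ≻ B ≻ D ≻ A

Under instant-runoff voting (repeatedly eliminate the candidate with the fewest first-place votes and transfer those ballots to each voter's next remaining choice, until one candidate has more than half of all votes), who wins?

E

Round 1: A 7, B 16, C 9, D 0, E 8. D eliminated.
Round 2: A 7, B 16, C 9, E 8. A eliminated.
Round 3: B 16, C 9, E 15. C eliminated.
Round 4: B 16, E 24. E has a majority (≥21).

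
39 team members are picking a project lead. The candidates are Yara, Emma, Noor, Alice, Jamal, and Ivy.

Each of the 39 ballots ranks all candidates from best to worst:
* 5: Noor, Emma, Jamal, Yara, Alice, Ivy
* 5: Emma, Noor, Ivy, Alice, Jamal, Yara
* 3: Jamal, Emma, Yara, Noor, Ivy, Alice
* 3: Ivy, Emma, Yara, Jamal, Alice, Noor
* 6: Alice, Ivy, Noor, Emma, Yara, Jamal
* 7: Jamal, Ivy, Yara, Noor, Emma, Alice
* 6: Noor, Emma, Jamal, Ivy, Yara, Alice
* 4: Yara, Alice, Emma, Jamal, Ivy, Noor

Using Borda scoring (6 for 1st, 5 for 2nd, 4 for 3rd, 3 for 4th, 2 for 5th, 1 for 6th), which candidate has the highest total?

Emma

Yara: 5×3 + 5×1 + 3×4 + 3×4 + 6×2 + 7×4 + 6×2 + 4×6 = 120
Emma: 5×5 + 5×6 + 3×5 + 3×5 + 6×3 + 7×2 + 6×5 + 4×4 = 163
Noor: 5×6 + 5×5 + 3×3 + 3×1 + 6×4 + 7×3 + 6×6 + 4×1 = 152
Alice: 5×2 + 5×3 + 3×1 + 3×2 + 6×6 + 7×1 + 6×1 + 4×5 = 103
Jamal: 5×4 + 5×2 + 3×6 + 3×3 + 6×1 + 7×6 + 6×4 + 4×3 = 141
Ivy: 5×1 + 5×4 + 3×2 + 3×6 + 6×5 + 7×5 + 6×3 + 4×2 = 140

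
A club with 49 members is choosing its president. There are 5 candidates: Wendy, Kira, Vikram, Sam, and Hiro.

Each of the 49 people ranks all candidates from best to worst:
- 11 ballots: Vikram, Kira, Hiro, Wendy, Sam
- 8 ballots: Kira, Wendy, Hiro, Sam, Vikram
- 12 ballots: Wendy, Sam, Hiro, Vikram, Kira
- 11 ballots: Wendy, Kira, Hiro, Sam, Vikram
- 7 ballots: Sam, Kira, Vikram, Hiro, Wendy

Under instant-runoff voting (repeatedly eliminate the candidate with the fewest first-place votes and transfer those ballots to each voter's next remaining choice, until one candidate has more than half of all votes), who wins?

Round 1: Wendy 23, Kira 8, Vikram 11, Sam 7, Hiro 0. Hiro eliminated.
Round 2: Wendy 23, Kira 8, Vikram 11, Sam 7. Sam eliminated.
Round 3: Wendy 23, Kira 15, Vikram 11. Vikram eliminated.
Round 4: Wendy 23, Kira 26. Kira has a majority (≥25).

Kira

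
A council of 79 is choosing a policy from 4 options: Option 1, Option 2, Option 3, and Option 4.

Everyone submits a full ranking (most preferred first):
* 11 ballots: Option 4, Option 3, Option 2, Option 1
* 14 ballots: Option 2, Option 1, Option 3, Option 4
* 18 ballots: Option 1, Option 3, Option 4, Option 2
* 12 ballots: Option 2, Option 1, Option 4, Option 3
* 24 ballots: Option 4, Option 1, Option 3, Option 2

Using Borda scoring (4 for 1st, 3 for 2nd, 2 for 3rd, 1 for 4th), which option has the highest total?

Option 1

Option 1: 11×1 + 14×3 + 18×4 + 12×3 + 24×3 = 233
Option 2: 11×2 + 14×4 + 18×1 + 12×4 + 24×1 = 168
Option 3: 11×3 + 14×2 + 18×3 + 12×1 + 24×2 = 175
Option 4: 11×4 + 14×1 + 18×2 + 12×2 + 24×4 = 214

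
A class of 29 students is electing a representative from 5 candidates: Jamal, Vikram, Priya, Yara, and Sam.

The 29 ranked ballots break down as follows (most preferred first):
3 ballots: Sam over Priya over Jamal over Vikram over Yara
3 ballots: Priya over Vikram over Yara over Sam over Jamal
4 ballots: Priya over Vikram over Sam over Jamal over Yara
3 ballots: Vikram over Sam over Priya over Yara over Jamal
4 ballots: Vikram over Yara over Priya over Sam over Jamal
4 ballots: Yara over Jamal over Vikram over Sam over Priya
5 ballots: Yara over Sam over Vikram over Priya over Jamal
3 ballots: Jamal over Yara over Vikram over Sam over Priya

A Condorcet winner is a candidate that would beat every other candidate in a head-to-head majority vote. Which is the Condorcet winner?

Vikram

Vikram vs Jamal: 19–10
Vikram vs Priya: 19–10
Vikram vs Yara: 17–12
Vikram vs Sam: 21–8
Vikram beats every other candidate.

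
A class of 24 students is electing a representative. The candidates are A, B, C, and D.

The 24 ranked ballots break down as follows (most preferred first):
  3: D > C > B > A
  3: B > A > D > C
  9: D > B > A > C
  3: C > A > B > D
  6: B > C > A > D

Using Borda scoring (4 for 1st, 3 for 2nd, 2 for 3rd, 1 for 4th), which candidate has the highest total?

A: 3×1 + 3×3 + 9×2 + 3×3 + 6×2 = 51
B: 3×2 + 3×4 + 9×3 + 3×2 + 6×4 = 75
C: 3×3 + 3×1 + 9×1 + 3×4 + 6×3 = 51
D: 3×4 + 3×2 + 9×4 + 3×1 + 6×1 = 63

B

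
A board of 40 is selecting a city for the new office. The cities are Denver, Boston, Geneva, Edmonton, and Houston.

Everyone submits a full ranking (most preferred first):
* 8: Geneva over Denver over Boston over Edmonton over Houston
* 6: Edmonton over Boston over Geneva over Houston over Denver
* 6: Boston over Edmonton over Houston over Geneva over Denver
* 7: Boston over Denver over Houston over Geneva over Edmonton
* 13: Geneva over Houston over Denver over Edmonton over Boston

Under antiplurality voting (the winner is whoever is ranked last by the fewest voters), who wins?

Geneva

Last-place votes: Denver 12, Boston 13, Geneva 0, Edmonton 7, Houston 8.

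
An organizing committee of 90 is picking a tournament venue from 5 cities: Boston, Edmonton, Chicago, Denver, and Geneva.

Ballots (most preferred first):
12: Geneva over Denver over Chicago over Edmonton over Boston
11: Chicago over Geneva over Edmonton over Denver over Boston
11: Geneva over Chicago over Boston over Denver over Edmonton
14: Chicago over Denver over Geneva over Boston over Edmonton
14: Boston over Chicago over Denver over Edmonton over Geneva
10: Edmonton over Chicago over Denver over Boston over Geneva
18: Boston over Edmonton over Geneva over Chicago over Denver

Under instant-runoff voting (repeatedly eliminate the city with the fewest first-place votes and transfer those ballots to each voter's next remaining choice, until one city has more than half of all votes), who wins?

Round 1: Boston 32, Edmonton 10, Chicago 25, Denver 0, Geneva 23. Denver eliminated.
Round 2: Boston 32, Edmonton 10, Chicago 25, Geneva 23. Edmonton eliminated.
Round 3: Boston 32, Chicago 35, Geneva 23. Geneva eliminated.
Round 4: Boston 32, Chicago 58. Chicago has a majority (≥46).

Chicago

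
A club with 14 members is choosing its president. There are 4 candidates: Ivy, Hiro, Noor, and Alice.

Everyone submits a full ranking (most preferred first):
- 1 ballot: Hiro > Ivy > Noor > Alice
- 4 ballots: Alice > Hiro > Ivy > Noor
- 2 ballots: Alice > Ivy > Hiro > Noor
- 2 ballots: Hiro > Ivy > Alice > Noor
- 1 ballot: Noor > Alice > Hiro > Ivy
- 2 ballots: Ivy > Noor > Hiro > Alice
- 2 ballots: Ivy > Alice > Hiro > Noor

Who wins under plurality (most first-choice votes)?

First-place votes: Ivy 4, Hiro 3, Noor 1, Alice 6.

Alice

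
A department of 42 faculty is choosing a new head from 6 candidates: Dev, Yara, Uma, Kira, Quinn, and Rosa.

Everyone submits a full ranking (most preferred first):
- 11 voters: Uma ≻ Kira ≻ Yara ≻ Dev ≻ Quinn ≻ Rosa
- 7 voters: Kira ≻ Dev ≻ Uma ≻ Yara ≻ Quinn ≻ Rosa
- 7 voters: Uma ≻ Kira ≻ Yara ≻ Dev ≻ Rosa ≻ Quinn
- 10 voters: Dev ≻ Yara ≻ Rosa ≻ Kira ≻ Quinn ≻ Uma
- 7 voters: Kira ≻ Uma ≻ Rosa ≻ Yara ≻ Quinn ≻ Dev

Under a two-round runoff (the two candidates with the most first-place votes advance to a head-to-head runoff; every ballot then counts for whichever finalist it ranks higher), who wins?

Round 1 first-place votes: Dev 10, Yara 0, Uma 18, Kira 14, Quinn 0, Rosa 0. Uma and Kira advance.
Runoff: Uma is ranked above Kira on 18 ballots, Kira above Uma on 24.

Kira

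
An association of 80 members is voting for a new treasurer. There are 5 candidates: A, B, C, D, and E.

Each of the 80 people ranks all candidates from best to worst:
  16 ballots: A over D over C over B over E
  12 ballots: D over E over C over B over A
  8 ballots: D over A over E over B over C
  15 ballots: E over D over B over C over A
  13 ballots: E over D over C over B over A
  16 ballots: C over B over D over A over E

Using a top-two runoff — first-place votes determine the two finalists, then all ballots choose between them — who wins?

Round 1 first-place votes: A 16, B 0, C 16, D 20, E 28. E and D advance.
Runoff: E is ranked above D on 28 ballots, D above E on 52.

D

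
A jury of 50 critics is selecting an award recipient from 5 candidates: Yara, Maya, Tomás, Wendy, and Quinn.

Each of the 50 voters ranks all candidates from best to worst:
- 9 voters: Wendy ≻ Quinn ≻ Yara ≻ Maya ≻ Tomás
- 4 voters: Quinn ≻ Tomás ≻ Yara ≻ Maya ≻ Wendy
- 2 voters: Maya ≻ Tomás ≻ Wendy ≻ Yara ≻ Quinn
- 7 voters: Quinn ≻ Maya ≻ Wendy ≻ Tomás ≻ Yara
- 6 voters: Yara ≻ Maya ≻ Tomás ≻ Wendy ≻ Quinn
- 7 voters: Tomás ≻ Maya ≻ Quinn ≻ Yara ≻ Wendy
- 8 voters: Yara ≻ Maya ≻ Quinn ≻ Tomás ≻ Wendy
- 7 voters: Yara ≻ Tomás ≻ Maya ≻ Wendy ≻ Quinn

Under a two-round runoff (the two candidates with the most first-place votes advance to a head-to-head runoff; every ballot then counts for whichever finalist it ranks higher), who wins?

Round 1 first-place votes: Yara 21, Maya 2, Tomás 7, Wendy 9, Quinn 11. Yara and Quinn advance.
Runoff: Yara is ranked above Quinn on 23 ballots, Quinn above Yara on 27.

Quinn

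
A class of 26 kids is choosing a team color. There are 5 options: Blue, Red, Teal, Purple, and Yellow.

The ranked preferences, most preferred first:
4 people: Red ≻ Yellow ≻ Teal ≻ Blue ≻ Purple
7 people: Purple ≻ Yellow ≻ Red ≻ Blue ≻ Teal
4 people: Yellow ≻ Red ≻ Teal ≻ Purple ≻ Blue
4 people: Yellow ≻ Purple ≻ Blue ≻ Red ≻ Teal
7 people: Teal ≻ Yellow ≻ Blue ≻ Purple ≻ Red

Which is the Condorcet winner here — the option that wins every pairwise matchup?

Yellow

Yellow vs Blue: 26–0
Yellow vs Red: 22–4
Yellow vs Teal: 19–7
Yellow vs Purple: 19–7
Yellow beats every other option.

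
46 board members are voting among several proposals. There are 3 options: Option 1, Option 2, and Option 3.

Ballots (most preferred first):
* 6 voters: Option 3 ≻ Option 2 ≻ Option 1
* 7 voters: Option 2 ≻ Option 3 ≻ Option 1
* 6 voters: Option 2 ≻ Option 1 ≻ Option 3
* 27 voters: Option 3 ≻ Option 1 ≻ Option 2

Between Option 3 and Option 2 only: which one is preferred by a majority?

Option 3 is ranked above Option 2 on 33 ballots; Option 2 above Option 3 on 13.

Option 3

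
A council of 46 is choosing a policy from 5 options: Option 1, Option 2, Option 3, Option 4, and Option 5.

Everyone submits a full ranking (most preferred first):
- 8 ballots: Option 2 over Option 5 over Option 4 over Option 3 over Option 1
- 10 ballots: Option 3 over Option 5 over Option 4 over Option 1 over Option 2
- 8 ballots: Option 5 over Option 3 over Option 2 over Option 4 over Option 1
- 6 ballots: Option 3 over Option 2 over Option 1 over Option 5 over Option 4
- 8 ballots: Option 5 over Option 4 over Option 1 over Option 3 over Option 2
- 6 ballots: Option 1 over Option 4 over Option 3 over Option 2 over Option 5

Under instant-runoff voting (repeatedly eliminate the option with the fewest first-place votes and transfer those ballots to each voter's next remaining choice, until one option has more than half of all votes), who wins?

Option 5

Round 1: Option 1 6, Option 2 8, Option 3 16, Option 4 0, Option 5 16. Option 4 eliminated.
Round 2: Option 1 6, Option 2 8, Option 3 16, Option 5 16. Option 1 eliminated.
Round 3: Option 2 8, Option 3 22, Option 5 16. Option 2 eliminated.
Round 4: Option 3 22, Option 5 24. Option 5 has a majority (≥24).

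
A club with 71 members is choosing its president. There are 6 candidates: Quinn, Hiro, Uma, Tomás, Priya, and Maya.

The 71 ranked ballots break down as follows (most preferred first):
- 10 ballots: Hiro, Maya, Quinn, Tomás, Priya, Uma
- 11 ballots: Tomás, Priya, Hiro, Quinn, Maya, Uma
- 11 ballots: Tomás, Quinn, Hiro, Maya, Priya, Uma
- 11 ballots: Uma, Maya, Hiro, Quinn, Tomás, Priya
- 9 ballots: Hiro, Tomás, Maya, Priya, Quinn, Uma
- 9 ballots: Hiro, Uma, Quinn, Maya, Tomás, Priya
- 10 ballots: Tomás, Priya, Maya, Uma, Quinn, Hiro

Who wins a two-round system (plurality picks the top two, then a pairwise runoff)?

Hiro

Round 1 first-place votes: Quinn 0, Hiro 28, Uma 11, Tomás 32, Priya 0, Maya 0. Tomás and Hiro advance.
Runoff: Tomás is ranked above Hiro on 32 ballots, Hiro above Tomás on 39.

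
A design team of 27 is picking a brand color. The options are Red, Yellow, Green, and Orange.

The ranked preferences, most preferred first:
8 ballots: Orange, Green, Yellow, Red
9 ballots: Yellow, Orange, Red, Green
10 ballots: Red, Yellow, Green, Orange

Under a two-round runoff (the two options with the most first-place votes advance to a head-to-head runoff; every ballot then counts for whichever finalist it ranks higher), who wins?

Round 1 first-place votes: Red 10, Yellow 9, Green 0, Orange 8. Red and Yellow advance.
Runoff: Red is ranked above Yellow on 10 ballots, Yellow above Red on 17.

Yellow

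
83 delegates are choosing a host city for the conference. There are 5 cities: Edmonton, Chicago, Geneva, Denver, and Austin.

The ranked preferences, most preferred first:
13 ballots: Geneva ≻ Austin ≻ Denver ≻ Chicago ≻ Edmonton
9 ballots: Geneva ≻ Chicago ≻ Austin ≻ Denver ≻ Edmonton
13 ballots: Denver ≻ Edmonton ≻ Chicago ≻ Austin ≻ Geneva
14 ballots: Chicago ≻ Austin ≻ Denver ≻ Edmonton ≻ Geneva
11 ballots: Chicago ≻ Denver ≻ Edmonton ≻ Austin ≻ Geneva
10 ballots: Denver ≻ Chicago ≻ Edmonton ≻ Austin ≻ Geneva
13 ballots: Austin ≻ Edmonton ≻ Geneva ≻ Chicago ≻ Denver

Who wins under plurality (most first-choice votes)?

First-place votes: Edmonton 0, Chicago 25, Geneva 22, Denver 23, Austin 13.

Chicago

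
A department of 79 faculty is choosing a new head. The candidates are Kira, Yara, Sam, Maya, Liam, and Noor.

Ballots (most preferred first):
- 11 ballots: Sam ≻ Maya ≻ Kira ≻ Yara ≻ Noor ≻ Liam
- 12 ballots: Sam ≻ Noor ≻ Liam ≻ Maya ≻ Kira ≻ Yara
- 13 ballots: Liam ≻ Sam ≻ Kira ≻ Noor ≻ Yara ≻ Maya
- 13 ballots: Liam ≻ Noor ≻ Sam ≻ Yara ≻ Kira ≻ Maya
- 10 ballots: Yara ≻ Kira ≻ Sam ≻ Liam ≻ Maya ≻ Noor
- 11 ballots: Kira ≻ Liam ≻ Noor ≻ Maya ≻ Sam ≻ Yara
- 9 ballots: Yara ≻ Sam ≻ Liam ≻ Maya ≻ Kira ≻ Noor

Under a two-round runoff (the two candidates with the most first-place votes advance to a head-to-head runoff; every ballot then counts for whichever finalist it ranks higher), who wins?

Sam

Round 1 first-place votes: Kira 11, Yara 19, Sam 23, Maya 0, Liam 26, Noor 0. Liam and Sam advance.
Runoff: Liam is ranked above Sam on 37 ballots, Sam above Liam on 42.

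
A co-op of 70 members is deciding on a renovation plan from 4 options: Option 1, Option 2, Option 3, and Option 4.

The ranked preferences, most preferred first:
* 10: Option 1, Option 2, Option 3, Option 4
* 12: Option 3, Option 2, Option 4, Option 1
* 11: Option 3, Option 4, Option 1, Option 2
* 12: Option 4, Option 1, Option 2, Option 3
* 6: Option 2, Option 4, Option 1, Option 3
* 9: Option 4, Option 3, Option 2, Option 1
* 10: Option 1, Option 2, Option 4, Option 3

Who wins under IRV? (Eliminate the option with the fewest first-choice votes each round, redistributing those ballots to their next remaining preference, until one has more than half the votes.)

Option 4

Round 1: Option 1 20, Option 2 6, Option 3 23, Option 4 21. Option 2 eliminated.
Round 2: Option 1 20, Option 3 23, Option 4 27. Option 1 eliminated.
Round 3: Option 3 33, Option 4 37. Option 4 has a majority (≥36).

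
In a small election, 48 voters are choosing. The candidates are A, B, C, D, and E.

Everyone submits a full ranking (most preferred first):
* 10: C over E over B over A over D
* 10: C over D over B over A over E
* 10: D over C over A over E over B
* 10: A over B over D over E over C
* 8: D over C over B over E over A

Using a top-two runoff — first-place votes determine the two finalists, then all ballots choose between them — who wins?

Round 1 first-place votes: A 10, B 0, C 20, D 18, E 0. C and D advance.
Runoff: C is ranked above D on 20 ballots, D above C on 28.

D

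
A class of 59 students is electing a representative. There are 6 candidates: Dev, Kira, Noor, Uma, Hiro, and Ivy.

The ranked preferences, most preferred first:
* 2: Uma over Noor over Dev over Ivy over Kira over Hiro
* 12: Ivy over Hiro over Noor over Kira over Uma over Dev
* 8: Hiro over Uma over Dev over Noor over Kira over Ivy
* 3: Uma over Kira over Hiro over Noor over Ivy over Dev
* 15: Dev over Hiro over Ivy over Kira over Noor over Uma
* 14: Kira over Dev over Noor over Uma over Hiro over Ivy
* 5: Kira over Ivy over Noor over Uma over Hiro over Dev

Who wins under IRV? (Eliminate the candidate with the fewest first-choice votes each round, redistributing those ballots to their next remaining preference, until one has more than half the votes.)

Round 1: Dev 15, Kira 19, Noor 0, Uma 5, Hiro 8, Ivy 12. Noor eliminated.
Round 2: Dev 15, Kira 19, Uma 5, Hiro 8, Ivy 12. Uma eliminated.
Round 3: Dev 17, Kira 22, Hiro 8, Ivy 12. Hiro eliminated.
Round 4: Dev 25, Kira 22, Ivy 12. Ivy eliminated.
Round 5: Dev 25, Kira 34. Kira has a majority (≥30).

Kira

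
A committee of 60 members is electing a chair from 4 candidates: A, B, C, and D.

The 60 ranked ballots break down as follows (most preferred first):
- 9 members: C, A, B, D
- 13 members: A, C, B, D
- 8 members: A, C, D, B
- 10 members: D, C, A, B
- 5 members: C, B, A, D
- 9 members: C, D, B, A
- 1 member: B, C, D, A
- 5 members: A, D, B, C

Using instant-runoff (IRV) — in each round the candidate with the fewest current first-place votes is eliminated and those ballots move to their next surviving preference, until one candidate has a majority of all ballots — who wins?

Round 1: A 26, B 1, C 23, D 10. B eliminated.
Round 2: A 26, C 24, D 10. D eliminated.
Round 3: A 26, C 34. C has a majority (≥31).

C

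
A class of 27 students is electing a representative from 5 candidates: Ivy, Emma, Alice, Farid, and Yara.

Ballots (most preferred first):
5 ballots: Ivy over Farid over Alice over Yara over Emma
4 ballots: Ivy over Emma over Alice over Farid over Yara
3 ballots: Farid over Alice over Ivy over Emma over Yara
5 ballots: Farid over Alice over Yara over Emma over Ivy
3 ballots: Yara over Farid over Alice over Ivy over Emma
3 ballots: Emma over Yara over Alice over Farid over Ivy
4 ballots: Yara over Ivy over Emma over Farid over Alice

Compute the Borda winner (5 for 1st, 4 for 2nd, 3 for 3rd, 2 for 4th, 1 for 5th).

Ivy: 5×5 + 4×5 + 3×3 + 5×1 + 3×2 + 3×1 + 4×4 = 84
Emma: 5×1 + 4×4 + 3×2 + 5×2 + 3×1 + 3×5 + 4×3 = 67
Alice: 5×3 + 4×3 + 3×4 + 5×4 + 3×3 + 3×3 + 4×1 = 81
Farid: 5×4 + 4×2 + 3×5 + 5×5 + 3×4 + 3×2 + 4×2 = 94
Yara: 5×2 + 4×1 + 3×1 + 5×3 + 3×5 + 3×4 + 4×5 = 79

Farid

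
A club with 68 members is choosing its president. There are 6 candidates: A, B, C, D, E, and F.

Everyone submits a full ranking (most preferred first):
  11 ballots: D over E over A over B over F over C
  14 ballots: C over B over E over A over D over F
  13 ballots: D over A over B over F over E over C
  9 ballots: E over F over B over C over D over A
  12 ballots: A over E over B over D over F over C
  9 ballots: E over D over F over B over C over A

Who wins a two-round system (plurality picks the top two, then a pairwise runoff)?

Round 1 first-place votes: A 12, B 0, C 14, D 24, E 18, F 0. D and E advance.
Runoff: D is ranked above E on 24 ballots, E above D on 44.

E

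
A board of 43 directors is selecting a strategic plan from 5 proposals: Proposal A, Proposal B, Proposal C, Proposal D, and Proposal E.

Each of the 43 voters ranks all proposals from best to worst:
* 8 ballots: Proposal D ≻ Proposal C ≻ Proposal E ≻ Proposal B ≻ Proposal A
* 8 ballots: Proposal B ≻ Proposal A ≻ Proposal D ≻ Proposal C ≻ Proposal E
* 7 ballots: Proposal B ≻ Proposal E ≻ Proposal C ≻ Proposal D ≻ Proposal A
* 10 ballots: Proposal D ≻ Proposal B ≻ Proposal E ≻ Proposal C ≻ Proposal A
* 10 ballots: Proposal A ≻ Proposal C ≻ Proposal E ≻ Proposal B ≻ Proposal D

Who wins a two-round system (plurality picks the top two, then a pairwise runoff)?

Proposal B

Round 1 first-place votes: Proposal A 10, Proposal B 15, Proposal C 0, Proposal D 18, Proposal E 0. Proposal D and Proposal B advance.
Runoff: Proposal D is ranked above Proposal B on 18 ballots, Proposal B above Proposal D on 25.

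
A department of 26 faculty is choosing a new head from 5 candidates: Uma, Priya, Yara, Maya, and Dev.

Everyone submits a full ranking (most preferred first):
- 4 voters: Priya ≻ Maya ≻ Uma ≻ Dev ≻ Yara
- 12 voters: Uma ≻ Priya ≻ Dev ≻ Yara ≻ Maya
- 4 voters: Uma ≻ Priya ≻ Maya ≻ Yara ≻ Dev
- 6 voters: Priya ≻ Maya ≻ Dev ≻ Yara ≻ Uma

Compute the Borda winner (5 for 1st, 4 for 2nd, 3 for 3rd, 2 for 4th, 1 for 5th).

Uma: 4×3 + 12×5 + 4×5 + 6×1 = 98
Priya: 4×5 + 12×4 + 4×4 + 6×5 = 114
Yara: 4×1 + 12×2 + 4×2 + 6×2 = 48
Maya: 4×4 + 12×1 + 4×3 + 6×4 = 64
Dev: 4×2 + 12×3 + 4×1 + 6×3 = 66

Priya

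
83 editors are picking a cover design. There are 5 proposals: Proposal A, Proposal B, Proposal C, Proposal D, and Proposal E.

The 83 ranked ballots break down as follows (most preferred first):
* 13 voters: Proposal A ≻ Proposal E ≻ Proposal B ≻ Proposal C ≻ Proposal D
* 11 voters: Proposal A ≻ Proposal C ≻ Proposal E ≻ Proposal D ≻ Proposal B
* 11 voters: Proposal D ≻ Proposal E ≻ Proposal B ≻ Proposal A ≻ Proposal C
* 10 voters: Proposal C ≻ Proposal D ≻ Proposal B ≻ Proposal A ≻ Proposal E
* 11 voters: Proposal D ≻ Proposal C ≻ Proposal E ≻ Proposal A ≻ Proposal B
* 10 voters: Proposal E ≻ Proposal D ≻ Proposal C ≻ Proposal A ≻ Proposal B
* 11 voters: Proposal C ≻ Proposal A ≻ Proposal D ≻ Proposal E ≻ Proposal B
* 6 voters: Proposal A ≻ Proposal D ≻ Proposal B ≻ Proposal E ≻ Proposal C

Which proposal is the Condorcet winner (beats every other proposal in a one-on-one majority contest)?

Proposal C

Proposal C vs Proposal A: 42–41
Proposal C vs Proposal B: 53–30
Proposal C vs Proposal D: 45–38
Proposal C vs Proposal E: 43–40
Proposal C beats every other proposal.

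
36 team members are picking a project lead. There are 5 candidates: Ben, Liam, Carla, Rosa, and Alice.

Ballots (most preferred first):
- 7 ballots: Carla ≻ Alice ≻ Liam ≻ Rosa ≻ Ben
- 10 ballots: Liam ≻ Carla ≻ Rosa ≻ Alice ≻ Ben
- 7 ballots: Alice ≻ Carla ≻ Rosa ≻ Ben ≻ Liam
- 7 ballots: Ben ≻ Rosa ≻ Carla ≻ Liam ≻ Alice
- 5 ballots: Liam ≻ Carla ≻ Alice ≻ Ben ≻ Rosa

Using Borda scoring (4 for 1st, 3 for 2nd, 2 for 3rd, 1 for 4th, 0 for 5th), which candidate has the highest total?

Ben: 7×0 + 10×0 + 7×1 + 7×4 + 5×1 = 40
Liam: 7×2 + 10×4 + 7×0 + 7×1 + 5×4 = 81
Carla: 7×4 + 10×3 + 7×3 + 7×2 + 5×3 = 108
Rosa: 7×1 + 10×2 + 7×2 + 7×3 + 5×0 = 62
Alice: 7×3 + 10×1 + 7×4 + 7×0 + 5×2 = 69

Carla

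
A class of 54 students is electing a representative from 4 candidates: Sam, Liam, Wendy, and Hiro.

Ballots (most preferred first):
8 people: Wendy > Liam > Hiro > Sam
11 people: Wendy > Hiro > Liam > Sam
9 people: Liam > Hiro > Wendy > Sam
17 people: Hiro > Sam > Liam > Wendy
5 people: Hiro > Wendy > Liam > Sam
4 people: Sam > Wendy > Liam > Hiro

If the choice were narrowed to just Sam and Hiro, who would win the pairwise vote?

Sam is ranked above Hiro on 4 ballots; Hiro above Sam on 50.

Hiro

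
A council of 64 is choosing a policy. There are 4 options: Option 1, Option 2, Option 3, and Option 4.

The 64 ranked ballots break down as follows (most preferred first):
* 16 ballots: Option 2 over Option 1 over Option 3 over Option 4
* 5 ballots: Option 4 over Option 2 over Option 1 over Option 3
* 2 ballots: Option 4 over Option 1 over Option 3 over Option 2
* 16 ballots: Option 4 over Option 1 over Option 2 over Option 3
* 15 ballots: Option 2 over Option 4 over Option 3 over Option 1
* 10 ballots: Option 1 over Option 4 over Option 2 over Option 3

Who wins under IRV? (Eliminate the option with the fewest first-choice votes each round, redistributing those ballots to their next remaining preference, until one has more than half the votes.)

Round 1: Option 1 10, Option 2 31, Option 3 0, Option 4 23. Option 3 eliminated.
Round 2: Option 1 10, Option 2 31, Option 4 23. Option 1 eliminated.
Round 3: Option 2 31, Option 4 33. Option 4 has a majority (≥33).

Option 4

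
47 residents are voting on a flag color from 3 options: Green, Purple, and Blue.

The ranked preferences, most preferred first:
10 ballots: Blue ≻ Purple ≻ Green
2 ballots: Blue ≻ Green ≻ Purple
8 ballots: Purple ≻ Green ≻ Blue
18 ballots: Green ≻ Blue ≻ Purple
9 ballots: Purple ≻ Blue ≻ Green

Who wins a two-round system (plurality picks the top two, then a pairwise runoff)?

Purple

Round 1 first-place votes: Green 18, Purple 17, Blue 12. Green and Purple advance.
Runoff: Green is ranked above Purple on 20 ballots, Purple above Green on 27.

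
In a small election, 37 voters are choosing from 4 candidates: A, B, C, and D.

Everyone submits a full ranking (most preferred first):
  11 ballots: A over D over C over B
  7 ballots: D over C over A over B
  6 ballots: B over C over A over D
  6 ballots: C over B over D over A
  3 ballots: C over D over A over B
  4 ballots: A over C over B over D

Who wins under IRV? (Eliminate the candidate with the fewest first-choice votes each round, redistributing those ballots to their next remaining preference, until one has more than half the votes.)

C

Round 1: A 15, B 6, C 9, D 7. B eliminated.
Round 2: A 15, C 15, D 7. D eliminated.
Round 3: A 15, C 22. C has a majority (≥19).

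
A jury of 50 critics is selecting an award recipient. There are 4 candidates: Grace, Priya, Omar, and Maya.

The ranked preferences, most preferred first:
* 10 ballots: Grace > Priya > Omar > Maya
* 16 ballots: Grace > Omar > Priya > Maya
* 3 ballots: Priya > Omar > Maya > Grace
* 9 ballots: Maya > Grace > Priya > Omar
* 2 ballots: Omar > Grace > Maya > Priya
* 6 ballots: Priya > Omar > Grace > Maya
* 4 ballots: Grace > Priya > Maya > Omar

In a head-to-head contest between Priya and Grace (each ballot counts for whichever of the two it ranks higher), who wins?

Priya is ranked above Grace on 9 ballots; Grace above Priya on 41.

Grace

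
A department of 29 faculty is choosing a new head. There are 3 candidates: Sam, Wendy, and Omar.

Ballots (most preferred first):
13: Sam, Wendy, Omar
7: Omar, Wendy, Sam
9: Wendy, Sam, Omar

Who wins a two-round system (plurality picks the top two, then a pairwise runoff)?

Round 1 first-place votes: Sam 13, Wendy 9, Omar 7. Sam and Wendy advance.
Runoff: Sam is ranked above Wendy on 13 ballots, Wendy above Sam on 16.

Wendy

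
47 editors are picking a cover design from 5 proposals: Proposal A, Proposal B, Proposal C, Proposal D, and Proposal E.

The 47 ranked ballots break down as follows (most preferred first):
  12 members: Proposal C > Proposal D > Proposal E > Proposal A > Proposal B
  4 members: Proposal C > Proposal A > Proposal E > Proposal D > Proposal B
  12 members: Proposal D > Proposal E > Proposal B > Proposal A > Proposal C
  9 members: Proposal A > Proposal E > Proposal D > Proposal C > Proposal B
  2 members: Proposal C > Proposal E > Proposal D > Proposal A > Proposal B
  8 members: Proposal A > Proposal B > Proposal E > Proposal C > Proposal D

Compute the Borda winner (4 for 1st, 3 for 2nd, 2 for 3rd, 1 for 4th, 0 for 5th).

Proposal E

Proposal A: 12×1 + 4×3 + 12×1 + 9×4 + 2×1 + 8×4 = 106
Proposal B: 12×0 + 4×0 + 12×2 + 9×0 + 2×0 + 8×3 = 48
Proposal C: 12×4 + 4×4 + 12×0 + 9×1 + 2×4 + 8×1 = 89
Proposal D: 12×3 + 4×1 + 12×4 + 9×2 + 2×2 + 8×0 = 110
Proposal E: 12×2 + 4×2 + 12×3 + 9×3 + 2×3 + 8×2 = 117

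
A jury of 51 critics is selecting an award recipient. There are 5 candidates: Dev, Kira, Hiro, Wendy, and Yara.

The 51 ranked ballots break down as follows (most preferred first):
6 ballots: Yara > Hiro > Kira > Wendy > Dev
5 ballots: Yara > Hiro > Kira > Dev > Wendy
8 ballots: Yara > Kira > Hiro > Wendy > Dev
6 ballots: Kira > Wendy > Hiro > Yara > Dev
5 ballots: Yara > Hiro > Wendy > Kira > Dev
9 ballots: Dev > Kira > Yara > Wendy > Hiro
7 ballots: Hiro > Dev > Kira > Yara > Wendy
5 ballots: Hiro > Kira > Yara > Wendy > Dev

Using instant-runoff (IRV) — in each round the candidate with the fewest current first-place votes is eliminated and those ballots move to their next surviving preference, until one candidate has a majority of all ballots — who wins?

Round 1: Dev 9, Kira 6, Hiro 12, Wendy 0, Yara 24. Wendy eliminated.
Round 2: Dev 9, Kira 6, Hiro 12, Yara 24. Kira eliminated.
Round 3: Dev 9, Hiro 18, Yara 24. Dev eliminated.
Round 4: Hiro 18, Yara 33. Yara has a majority (≥26).

Yara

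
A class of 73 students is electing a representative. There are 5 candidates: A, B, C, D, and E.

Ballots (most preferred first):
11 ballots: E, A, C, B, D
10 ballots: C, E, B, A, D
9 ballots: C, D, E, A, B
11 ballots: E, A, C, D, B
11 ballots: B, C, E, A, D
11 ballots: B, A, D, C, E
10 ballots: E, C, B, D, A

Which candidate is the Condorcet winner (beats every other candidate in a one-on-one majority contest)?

C

C vs A: 40–33
C vs B: 51–22
C vs D: 62–11
C vs E: 41–32
C beats every other candidate.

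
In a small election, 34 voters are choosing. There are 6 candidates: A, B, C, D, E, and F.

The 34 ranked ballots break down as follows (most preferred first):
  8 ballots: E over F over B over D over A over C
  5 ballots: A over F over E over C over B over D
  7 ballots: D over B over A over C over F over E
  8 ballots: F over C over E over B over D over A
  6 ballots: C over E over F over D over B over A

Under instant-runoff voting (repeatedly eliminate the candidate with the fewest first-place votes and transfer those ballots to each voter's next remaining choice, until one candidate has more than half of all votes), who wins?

Round 1: A 5, B 0, C 6, D 7, E 8, F 8. B eliminated.
Round 2: A 5, C 6, D 7, E 8, F 8. A eliminated.
Round 3: C 6, D 7, E 8, F 13. C eliminated.
Round 4: D 7, E 14, F 13. D eliminated.
Round 5: E 14, F 20. F has a majority (≥18).

F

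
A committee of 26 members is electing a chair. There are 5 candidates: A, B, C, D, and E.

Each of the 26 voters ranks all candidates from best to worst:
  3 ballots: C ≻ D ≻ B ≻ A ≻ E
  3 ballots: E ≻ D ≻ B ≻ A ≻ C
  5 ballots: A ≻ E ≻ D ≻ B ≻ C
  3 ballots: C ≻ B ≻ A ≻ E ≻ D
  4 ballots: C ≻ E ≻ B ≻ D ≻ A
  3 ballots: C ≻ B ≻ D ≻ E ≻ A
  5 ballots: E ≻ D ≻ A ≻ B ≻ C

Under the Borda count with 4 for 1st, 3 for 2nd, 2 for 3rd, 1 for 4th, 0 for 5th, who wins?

E

A: 3×1 + 3×1 + 5×4 + 3×2 + 4×0 + 3×0 + 5×2 = 42
B: 3×2 + 3×2 + 5×1 + 3×3 + 4×2 + 3×3 + 5×1 = 48
C: 3×4 + 3×0 + 5×0 + 3×4 + 4×4 + 3×4 + 5×0 = 52
D: 3×3 + 3×3 + 5×2 + 3×0 + 4×1 + 3×2 + 5×3 = 53
E: 3×0 + 3×4 + 5×3 + 3×1 + 4×3 + 3×1 + 5×4 = 65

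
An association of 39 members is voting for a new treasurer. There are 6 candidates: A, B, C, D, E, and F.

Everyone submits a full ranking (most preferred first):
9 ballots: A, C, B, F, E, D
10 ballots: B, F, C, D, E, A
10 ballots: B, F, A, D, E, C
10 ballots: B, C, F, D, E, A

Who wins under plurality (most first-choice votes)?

B

First-place votes: A 9, B 30, C 0, D 0, E 0, F 0.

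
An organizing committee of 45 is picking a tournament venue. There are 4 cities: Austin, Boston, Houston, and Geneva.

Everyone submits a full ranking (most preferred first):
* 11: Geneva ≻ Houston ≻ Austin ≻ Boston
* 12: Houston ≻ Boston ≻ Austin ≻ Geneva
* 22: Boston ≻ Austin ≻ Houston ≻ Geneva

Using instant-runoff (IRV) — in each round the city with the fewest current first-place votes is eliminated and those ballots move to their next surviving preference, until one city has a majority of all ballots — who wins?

Round 1: Austin 0, Boston 22, Houston 12, Geneva 11. Austin eliminated.
Round 2: Boston 22, Houston 12, Geneva 11. Geneva eliminated.
Round 3: Boston 22, Houston 23. Houston has a majority (≥23).

Houston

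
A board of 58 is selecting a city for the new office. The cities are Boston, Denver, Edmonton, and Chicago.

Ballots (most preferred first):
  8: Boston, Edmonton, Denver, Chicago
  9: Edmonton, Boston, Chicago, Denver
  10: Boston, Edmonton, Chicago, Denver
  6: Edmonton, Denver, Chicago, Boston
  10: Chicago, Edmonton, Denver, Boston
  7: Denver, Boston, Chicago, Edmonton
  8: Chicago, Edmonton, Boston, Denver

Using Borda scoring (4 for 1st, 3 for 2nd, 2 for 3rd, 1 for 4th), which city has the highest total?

Boston: 8×4 + 9×3 + 10×4 + 6×1 + 10×1 + 7×3 + 8×2 = 152
Denver: 8×2 + 9×1 + 10×1 + 6×3 + 10×2 + 7×4 + 8×1 = 109
Edmonton: 8×3 + 9×4 + 10×3 + 6×4 + 10×3 + 7×1 + 8×3 = 175
Chicago: 8×1 + 9×2 + 10×2 + 6×2 + 10×4 + 7×2 + 8×4 = 144

Edmonton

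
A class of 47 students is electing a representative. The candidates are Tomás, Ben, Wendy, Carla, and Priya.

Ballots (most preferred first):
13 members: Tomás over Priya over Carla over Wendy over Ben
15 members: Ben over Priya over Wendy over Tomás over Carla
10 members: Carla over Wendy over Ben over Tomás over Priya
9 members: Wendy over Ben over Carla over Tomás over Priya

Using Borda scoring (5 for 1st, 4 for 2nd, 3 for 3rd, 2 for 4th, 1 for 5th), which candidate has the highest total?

Tomás: 13×5 + 15×2 + 10×2 + 9×2 = 133
Ben: 13×1 + 15×5 + 10×3 + 9×4 = 154
Wendy: 13×2 + 15×3 + 10×4 + 9×5 = 156
Carla: 13×3 + 15×1 + 10×5 + 9×3 = 131
Priya: 13×4 + 15×4 + 10×1 + 9×1 = 131

Wendy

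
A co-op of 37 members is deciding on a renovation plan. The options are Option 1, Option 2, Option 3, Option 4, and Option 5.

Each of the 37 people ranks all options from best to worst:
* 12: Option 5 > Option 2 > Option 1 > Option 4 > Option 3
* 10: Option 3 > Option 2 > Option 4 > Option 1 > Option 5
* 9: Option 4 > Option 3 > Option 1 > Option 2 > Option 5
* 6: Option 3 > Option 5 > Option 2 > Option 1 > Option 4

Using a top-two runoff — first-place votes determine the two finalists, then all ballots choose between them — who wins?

Round 1 first-place votes: Option 1 0, Option 2 0, Option 3 16, Option 4 9, Option 5 12. Option 3 and Option 5 advance.
Runoff: Option 3 is ranked above Option 5 on 25 ballots, Option 5 above Option 3 on 12.

Option 3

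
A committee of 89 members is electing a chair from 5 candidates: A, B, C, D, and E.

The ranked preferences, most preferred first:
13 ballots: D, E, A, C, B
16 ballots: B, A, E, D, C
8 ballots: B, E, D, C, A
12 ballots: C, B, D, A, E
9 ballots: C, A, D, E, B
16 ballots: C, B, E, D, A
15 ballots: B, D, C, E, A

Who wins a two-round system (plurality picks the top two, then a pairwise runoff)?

Round 1 first-place votes: A 0, B 39, C 37, D 13, E 0. B and C advance.
Runoff: B is ranked above C on 39 ballots, C above B on 50.

C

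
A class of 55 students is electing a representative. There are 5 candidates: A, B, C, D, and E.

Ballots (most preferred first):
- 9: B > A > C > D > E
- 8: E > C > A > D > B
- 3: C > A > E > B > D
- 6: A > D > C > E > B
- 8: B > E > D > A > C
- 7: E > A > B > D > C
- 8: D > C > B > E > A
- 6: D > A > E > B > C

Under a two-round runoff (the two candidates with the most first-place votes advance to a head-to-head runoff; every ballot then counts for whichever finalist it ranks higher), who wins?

E

Round 1 first-place votes: A 6, B 17, C 3, D 14, E 15. B and E advance.
Runoff: B is ranked above E on 25 ballots, E above B on 30.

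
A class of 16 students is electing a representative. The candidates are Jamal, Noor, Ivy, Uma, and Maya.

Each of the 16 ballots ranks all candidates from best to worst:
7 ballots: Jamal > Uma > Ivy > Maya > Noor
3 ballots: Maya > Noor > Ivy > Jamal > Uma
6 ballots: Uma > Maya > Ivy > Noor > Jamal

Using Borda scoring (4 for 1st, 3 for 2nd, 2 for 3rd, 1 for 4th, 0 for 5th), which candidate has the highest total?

Uma

Jamal: 7×4 + 3×1 + 6×0 = 31
Noor: 7×0 + 3×3 + 6×1 = 15
Ivy: 7×2 + 3×2 + 6×2 = 32
Uma: 7×3 + 3×0 + 6×4 = 45
Maya: 7×1 + 3×4 + 6×3 = 37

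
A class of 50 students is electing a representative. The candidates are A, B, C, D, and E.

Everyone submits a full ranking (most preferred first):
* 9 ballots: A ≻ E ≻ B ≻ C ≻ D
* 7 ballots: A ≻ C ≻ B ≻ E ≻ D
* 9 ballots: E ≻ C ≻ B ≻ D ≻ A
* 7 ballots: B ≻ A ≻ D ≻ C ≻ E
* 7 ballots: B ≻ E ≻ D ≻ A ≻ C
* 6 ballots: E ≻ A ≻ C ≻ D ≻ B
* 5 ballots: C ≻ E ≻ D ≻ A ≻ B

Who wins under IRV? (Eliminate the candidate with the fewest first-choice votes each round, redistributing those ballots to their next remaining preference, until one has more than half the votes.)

Round 1: A 16, B 14, C 5, D 0, E 15. D eliminated.
Round 2: A 16, B 14, C 5, E 15. C eliminated.
Round 3: A 16, B 14, E 20. B eliminated.
Round 4: A 23, E 27. E has a majority (≥26).

E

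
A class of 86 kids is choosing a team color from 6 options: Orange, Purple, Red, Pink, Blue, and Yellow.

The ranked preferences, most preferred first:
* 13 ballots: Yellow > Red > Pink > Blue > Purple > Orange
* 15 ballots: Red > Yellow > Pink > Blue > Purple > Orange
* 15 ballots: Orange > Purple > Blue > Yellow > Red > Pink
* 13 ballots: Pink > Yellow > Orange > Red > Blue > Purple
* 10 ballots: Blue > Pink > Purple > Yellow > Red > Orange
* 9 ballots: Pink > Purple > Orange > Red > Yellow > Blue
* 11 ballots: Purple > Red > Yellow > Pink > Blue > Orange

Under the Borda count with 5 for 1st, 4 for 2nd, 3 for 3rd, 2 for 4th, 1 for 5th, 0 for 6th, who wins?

Yellow

Orange: 13×0 + 15×0 + 15×5 + 13×3 + 10×0 + 9×3 + 11×0 = 141
Purple: 13×1 + 15×1 + 15×4 + 13×0 + 10×3 + 9×4 + 11×5 = 209
Red: 13×4 + 15×5 + 15×1 + 13×2 + 10×1 + 9×2 + 11×4 = 240
Pink: 13×3 + 15×3 + 15×0 + 13×5 + 10×4 + 9×5 + 11×2 = 256
Blue: 13×2 + 15×2 + 15×3 + 13×1 + 10×5 + 9×0 + 11×1 = 175
Yellow: 13×5 + 15×4 + 15×2 + 13×4 + 10×2 + 9×1 + 11×3 = 269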